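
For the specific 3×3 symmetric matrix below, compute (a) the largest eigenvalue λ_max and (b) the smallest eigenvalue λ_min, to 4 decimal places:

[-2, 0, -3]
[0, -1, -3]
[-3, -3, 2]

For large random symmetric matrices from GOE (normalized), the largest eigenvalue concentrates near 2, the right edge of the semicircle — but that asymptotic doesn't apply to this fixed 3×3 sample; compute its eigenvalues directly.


Since M is real symmetric, all three eigenvalues are real; they are the roots of det(λI − M) = λ³ − (tr M) λ² + s λ − det M, where s is the sum of the principal 2×2 minors.
tr M = -2 + (-1) + 2 = -1.
s = ((-2)·(-1) − 0²) + ((-2)·2 − (-3)²) + ((-1)·2 − (-3)²) = 2 + (-13) + (-11) = -22.
det M (expand along row 1) = (-2)·(-11) − 0·(-9) + (-3)·(-3) = 31.
Characteristic polynomial: λ³ + λ² − 22λ − 31 = 0.
Substitute λ = y + (tr M)/3 = y − 0.333333 to remove the quadratic term: y³ + p·y + q = 0 with p = s − (tr M)²/3 = -22.333333 and q = −2(tr M)³/27 + (tr M)·s/3 − det M = -23.592593.
Three real roots ⇒ use the trigonometric (Viète) form: r = 2√(−p/3) = 5.456902, φ = arccos(3q/(p·r)) = arccos(0.580761) = 0.951133 rad.
y_k = r·cos(φ/3 − 2πk/3) for k = 0, 1, 2 gives y = 5.184935, -1.119149, -4.065787.
λ_k = y_k − 0.333333 gives λ = 4.8516, -1.4525, -4.3991 (check: the sum is -1.0000 = tr M).

Hence λ_max = 4.8516 and λ_min = -4.3991.


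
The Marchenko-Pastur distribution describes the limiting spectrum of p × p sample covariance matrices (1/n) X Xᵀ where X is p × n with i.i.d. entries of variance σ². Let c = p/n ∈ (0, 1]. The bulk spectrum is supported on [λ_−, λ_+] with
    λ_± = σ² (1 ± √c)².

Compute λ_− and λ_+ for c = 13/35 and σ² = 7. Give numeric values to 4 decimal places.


c = 13/35 = 0.371429; √c = 0.609449.
λ_− = σ² (1 − √c)² = 7 · (1 − 0.609449)² = 7 · (0.390551)² = 1.067708.
λ_+ = σ² (1 + √c)² = 7 · (1 + 0.609449)² = 7 · (1.609449)² = 18.132292.

Rounded to 4 decimal places: λ_− ≈ 1.0677, λ_+ ≈ 18.1323.


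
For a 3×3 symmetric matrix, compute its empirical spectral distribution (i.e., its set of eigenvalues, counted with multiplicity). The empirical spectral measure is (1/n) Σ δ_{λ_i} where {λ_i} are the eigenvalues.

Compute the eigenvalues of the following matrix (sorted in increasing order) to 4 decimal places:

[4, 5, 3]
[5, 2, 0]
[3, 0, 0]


Since M is real symmetric, all three eigenvalues are real; they are the roots of det(λI − M) = λ³ − (tr M) λ² + s λ − det M, where s is the sum of the principal 2×2 minors.
tr M = 4 + 2 + 0 = 6.
s = (4·2 − 5²) + (4·0 − 3²) + (2·0 − 0²) = -17 + (-9) + 0 = -26.
det M (expand along row 1) = 4·0 − 5·0 + 3·(-6) = -18.
Characteristic polynomial: λ³ − 6λ² − 26λ + 18 = 0.
Substitute λ = y + (tr M)/3 = y + 2.000000 to remove the quadratic term: y³ + p·y + q = 0 with p = s − (tr M)²/3 = -38.000000 and q = −2(tr M)³/27 + (tr M)·s/3 − det M = -50.000000.
Three real roots ⇒ use the trigonometric (Viète) form: r = 2√(−p/3) = 7.118052, φ = arccos(3q/(p·r)) = arccos(0.554557) = 0.982965 rad.
y_k = r·cos(φ/3 − 2πk/3) for k = 0, 1, 2 gives y = 6.739369, -1.385829, -5.353539.
λ_k = y_k + 2.000000 gives λ = 8.7394, 0.6142, -3.3535 (check: the sum is 6.0000 = tr M).

Eigenvalues sorted in increasing order: [-3.3535, 0.6142, 8.7394].


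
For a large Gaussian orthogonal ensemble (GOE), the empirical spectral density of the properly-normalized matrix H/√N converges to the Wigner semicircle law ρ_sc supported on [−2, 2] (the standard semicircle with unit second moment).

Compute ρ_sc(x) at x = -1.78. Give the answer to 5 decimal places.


ρ_sc(x) = (1/(2π)) √(4 − x²). With x = -1.78:
  4 − x² = 4 − (-1.78)² = 4 − 3.168400 = 0.831600.
  √(4 − x²) = 0.911921.
  1/(2π) = 0.159155.
  ρ_sc(-1.78) = 0.159155 · 0.911921 = 0.145137.

Rounded to 5 decimal places: ρ_sc(-1.78) ≈ 0.14514.


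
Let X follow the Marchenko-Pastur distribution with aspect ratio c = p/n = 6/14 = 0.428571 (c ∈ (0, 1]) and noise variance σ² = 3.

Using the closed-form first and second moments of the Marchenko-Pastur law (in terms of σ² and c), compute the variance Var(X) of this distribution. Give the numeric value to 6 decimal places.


Recall the MP moments m_1 = E[X] = σ² and m_2 = E[X²] = σ⁴ (1 + c).
m_1 = E[X] = σ² = 3, so m_1² = 9.
m_2 = E[X²] = σ⁴ (1 + c) = 9 · (1 + 0.428571) = 9 · 1.428571 = 12.857143.
(Note m_2 − m_1² simplifies to c · σ⁴ = 0.428571 · 9.)

Var(X) = m_2 − m_1² = 12.857143 − 9 = 3.857143.


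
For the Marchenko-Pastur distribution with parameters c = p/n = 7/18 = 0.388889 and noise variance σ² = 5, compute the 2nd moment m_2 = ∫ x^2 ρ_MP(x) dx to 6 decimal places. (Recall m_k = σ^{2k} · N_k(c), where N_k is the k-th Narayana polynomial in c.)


E[X²] = σ⁴ (1 + c) (second MP moment). With σ² = 5 (so σ⁴ = 25) and c = 7/18 = 0.388889: E[X²] = 25 · (1 + 0.388889) = 25 · 1.388889.

So E[X^2] = 34.722222.


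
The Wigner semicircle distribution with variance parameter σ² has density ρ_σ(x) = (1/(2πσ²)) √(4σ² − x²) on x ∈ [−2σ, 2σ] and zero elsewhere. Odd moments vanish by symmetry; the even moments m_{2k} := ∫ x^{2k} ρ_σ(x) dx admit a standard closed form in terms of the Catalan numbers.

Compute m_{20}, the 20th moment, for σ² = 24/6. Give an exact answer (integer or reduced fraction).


By the scaled semicircle moment identity, m_{2k} = σ^{2k} · C_k with k = 10.
C_10 = (1/(k+1)) · C(2k, k) = (1/11) · C(20, 10) = (1/11) · 184756 = 16796.
σ^{2k} = (σ²)^k = (24/6)^10 = 1048576.

Therefore m_{20} = σ^{20} · C_10 = 1048576 · 16796 = 17611882496.


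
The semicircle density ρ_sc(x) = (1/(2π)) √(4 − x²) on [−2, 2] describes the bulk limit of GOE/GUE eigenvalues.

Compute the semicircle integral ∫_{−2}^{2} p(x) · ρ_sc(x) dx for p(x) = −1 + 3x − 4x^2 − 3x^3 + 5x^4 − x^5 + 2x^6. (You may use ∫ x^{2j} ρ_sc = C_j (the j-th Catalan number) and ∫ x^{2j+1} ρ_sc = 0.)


Write p(x) = Σ a_i x^i, split into monomials and integrate each against ρ_sc separately.
Using ∫ x^{2j} ρ_sc = C_j = (1/(j+1)) C(2j, j) (Catalan numbers) and ∫ x^{2j+1} ρ_sc = 0 (odd monomials vanish by symmetry):
  i = 0 (even): a_0 · C_{0} = -1 · 1 = -1
  i = 1 (odd): ∫ x^1 ρ_sc = 0 (vanishes)
  i = 2 (even): a_2 · C_{1} = -4 · 1 = -4
  i = 3 (odd): ∫ x^3 ρ_sc = 0 (vanishes)
  i = 4 (even): a_4 · C_{2} = 5 · 2 = 10
  i = 5 (odd): ∫ x^5 ρ_sc = 0 (vanishes)
  i = 6 (even): a_6 · C_{3} = 2 · 5 = 10

Summing the contributions: ∫_{−2}^{2} p(x) ρ_sc(x) dx = (-1) + (-4) + 10 + 10 = 15.


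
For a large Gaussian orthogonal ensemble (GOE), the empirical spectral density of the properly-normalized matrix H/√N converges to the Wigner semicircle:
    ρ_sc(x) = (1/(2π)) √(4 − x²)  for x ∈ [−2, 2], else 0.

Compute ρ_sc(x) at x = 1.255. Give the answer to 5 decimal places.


ρ_sc(x) = (1/(2π)) √(4 − x²). With x = 1.255:
  4 − x² = 4 − (1.255)² = 4 − 1.575025 = 2.424975.
  √(4 − x²) = 1.557233.
  1/(2π) = 0.159155.
  ρ_sc(1.255) = 0.159155 · 1.557233 = 0.247841.

Rounded to 5 decimal places: ρ_sc(1.255) ≈ 0.24784.


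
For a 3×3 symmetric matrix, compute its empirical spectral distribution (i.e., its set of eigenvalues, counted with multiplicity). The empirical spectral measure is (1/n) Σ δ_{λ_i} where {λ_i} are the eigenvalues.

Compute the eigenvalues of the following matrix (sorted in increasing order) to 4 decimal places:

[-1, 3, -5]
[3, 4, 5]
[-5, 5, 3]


Since M is real symmetric, all three eigenvalues are real; they are the roots of det(λI − M) = λ³ − (tr M) λ² + s λ − det M, where s is the sum of the principal 2×2 minors.
tr M = -1 + 4 + 3 = 6.
s = ((-1)·4 − 3²) + ((-1)·3 − (-5)²) + (4·3 − 5²) = -13 + (-28) + (-13) = -54.
det M (expand along row 1) = (-1)·(-13) − 3·34 + (-5)·35 = -264.
Characteristic polynomial: λ³ − 6λ² − 54λ + 264 = 0.
Substitute λ = y + (tr M)/3 = y + 2.000000 to remove the quadratic term: y³ + p·y + q = 0 with p = s − (tr M)²/3 = -66.000000 and q = −2(tr M)³/27 + (tr M)·s/3 − det M = 140.000000.
Three real roots ⇒ use the trigonometric (Viète) form: r = 2√(−p/3) = 9.380832, φ = arccos(3q/(p·r)) = arccos(-0.678366) = 2.316333 rad.
y_k = r·cos(φ/3 − 2πk/3) for k = 0, 1, 2 gives y = 6.720799, 2.307328, -9.028128.
λ_k = y_k + 2.000000 gives λ = 8.7208, 4.3073, -7.0281 (check: the sum is 6.0000 = tr M).

Eigenvalues sorted in increasing order: [-7.0281, 4.3073, 8.7208].


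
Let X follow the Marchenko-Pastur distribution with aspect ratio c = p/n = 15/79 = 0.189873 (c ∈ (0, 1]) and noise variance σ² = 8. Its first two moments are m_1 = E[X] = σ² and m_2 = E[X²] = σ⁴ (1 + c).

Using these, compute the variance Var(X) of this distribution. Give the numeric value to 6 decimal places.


m_1 = E[X] = σ² = 8, so m_1² = 64.
m_2 = E[X²] = σ⁴ (1 + c) = 64 · (1 + 0.189873) = 64 · 1.189873 = 76.151899.
(Note m_2 − m_1² simplifies to c · σ⁴ = 0.189873 · 64.)

Var(X) = m_2 − m_1² = 76.151899 − 64 = 12.151899.


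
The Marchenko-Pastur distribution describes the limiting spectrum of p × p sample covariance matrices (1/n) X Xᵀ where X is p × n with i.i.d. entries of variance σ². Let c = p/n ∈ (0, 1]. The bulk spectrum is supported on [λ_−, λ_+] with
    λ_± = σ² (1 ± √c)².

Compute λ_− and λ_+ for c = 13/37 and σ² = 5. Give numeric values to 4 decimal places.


c = 13/37 = 0.351351; √c = 0.592749.
λ_− = σ² (1 − √c)² = 5 · (1 − 0.592749)² = 5 · (0.407251)² = 0.829267.
λ_+ = σ² (1 + √c)² = 5 · (1 + 0.592749)² = 5 · (1.592749)² = 12.684247.

Rounded to 4 decimal places: λ_− ≈ 0.8293, λ_+ ≈ 12.6842.


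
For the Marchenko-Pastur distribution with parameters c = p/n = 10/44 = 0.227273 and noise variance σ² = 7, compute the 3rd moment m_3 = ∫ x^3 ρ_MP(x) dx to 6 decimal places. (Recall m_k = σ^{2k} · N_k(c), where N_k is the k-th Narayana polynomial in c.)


E[X³] = σ⁶ (1 + 3c + c²) (third MP moment). With σ² = 7 (so σ⁶ = 343) and c = 10/44 = 0.227273: E[X³] = 343 · (1 + 3·0.227273 + (0.227273)²) = 343 · 1.733471.

So E[X^3] = 594.580579.


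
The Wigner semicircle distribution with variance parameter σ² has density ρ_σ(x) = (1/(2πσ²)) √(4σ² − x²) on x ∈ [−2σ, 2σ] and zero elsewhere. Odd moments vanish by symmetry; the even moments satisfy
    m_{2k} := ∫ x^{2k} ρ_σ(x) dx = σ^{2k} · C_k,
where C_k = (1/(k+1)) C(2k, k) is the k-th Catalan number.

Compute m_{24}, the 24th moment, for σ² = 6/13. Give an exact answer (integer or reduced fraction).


By the scaled semicircle moment identity, m_{2k} = σ^{2k} · C_k with k = 12.
C_12 = (1/(k+1)) · C(2k, k) = (1/13) · C(24, 12) = (1/13) · 2704156 = 208012.
σ^{2k} = (σ²)^k = (6/13)^12 = 2176782336/23298085122481.

Therefore m_{24} = σ^{24} · C_12 = (2176782336/23298085122481) · 208012 = 452796847276032/23298085122481.


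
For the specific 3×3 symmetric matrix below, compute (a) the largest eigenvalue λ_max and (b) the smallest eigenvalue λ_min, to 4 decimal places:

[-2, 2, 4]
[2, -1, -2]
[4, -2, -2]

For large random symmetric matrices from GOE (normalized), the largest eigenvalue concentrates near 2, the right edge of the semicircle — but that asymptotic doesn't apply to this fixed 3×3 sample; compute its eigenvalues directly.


Since M is real symmetric, all three eigenvalues are real; they are the roots of det(λI − M) = λ³ − (tr M) λ² + s λ − det M, where s is the sum of the principal 2×2 minors.
tr M = -2 + (-1) + (-2) = -5.
s = ((-2)·(-1) − 2²) + ((-2)·(-2) − 4²) + ((-1)·(-2) − (-2)²) = -2 + (-12) + (-2) = -16.
det M (expand along row 1) = (-2)·(-2) − 2·4 + 4·0 = -4.
Characteristic polynomial: λ³ + 5λ² − 16λ + 4 = 0.
Substitute λ = y + (tr M)/3 = y − 1.666667 to remove the quadratic term: y³ + p·y + q = 0 with p = s − (tr M)²/3 = -24.333333 and q = −2(tr M)³/27 + (tr M)·s/3 − det M = 39.925926.
Three real roots ⇒ use the trigonometric (Viète) form: r = 2√(−p/3) = 5.696002, φ = arccos(3q/(p·r)) = arccos(-0.864181) = 2.614316 rad.
y_k = r·cos(φ/3 − 2πk/3) for k = 0, 1, 2 gives y = 3.666667, 1.941584, -5.608251.
λ_k = y_k − 1.666667 gives λ = 2.0000, 0.2749, -7.2749 (check: the sum is -5.0000 = tr M).

Hence λ_max = 2.0000 and λ_min = -7.2749.


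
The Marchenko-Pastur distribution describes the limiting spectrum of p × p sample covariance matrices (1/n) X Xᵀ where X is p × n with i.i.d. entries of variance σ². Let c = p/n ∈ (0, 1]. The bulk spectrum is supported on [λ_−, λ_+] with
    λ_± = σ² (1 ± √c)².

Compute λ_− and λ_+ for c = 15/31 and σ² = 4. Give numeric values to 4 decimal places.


c = 15/31 = 0.483871; √c = 0.695608.
λ_− = σ² (1 − √c)² = 4 · (1 − 0.695608)² = 4 · (0.304392)² = 0.370617.
λ_+ = σ² (1 + √c)² = 4 · (1 + 0.695608)² = 4 · (1.695608)² = 11.500351.

Rounded to 4 decimal places: λ_− ≈ 0.3706, λ_+ ≈ 11.5004.


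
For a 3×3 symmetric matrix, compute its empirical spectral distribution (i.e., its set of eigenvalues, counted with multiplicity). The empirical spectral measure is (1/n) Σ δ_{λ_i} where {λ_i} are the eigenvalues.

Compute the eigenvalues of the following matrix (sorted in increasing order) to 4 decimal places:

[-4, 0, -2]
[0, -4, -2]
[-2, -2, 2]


Since M is real symmetric, all three eigenvalues are real; they are the roots of det(λI − M) = λ³ − (tr M) λ² + s λ − det M, where s is the sum of the principal 2×2 minors.
tr M = -4 + (-4) + 2 = -6.
s = ((-4)·(-4) − 0²) + ((-4)·2 − (-2)²) + ((-4)·2 − (-2)²) = 16 + (-12) + (-12) = -8.
det M (expand along row 1) = (-4)·(-12) − 0·(-4) + (-2)·(-8) = 64.
Characteristic polynomial: λ³ + 6λ² − 8λ − 64 = 0.
Substitute λ = y + (tr M)/3 = y − 2.000000 to remove the quadratic term: y³ + p·y + q = 0 with p = s − (tr M)²/3 = -20.000000 and q = −2(tr M)³/27 + (tr M)·s/3 − det M = -32.000000.
Three real roots ⇒ use the trigonometric (Viète) form: r = 2√(−p/3) = 5.163978, φ = arccos(3q/(p·r)) = arccos(0.929516) = 0.377698 rad.
y_k = r·cos(φ/3 − 2πk/3) for k = 0, 1, 2 gives y = 5.123106, -2.000000, -3.123106.
λ_k = y_k − 2.000000 gives λ = 3.1231, -4.0000, -5.1231 (check: the sum is -6.0000 = tr M).

Eigenvalues sorted in increasing order: [-5.1231, -4.0000, 3.1231].


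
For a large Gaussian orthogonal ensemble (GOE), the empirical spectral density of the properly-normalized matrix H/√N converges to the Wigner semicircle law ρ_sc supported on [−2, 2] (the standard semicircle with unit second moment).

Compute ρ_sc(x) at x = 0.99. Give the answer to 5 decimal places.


ρ_sc(x) = (1/(2π)) √(4 − x²). With x = 0.99:
  4 − x² = 4 − (0.99)² = 4 − 0.980100 = 3.019900.
  √(4 − x²) = 1.737786.
  1/(2π) = 0.159155.
  ρ_sc(0.99) = 0.159155 · 1.737786 = 0.276577.

Rounded to 5 decimal places: ρ_sc(0.99) ≈ 0.27658.


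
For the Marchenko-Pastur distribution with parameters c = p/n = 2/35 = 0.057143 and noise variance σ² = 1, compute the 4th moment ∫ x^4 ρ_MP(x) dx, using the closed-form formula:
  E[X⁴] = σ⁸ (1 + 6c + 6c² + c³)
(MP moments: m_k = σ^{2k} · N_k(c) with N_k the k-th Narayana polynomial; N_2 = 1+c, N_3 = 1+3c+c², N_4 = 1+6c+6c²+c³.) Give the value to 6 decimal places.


E[X⁴] = σ⁸ (1 + 6c + 6c² + c³) (fourth MP moment). With σ² = 1 (so σ⁸ = 1) and c = 2/35 = 0.057143: E[X⁴] = 1 · (1 + 6·0.057143 + 6·(0.057143)² + (0.057143)³) = 1 · 1.362636.

So E[X^4] = 1.362636.


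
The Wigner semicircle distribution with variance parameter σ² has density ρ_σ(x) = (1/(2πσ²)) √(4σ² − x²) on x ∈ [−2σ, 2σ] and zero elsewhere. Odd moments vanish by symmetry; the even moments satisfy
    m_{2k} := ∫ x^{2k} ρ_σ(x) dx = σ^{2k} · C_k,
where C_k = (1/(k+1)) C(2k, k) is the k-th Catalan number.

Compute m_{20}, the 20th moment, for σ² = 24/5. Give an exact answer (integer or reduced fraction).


By the scaled semicircle moment identity, m_{2k} = σ^{2k} · C_k with k = 10.
C_10 = (1/(k+1)) · C(2k, k) = (1/11) · C(20, 10) = (1/11) · 184756 = 16796.
σ^{2k} = (σ²)^k = (24/5)^10 = 63403380965376/9765625.

Therefore m_{20} = σ^{20} · C_10 = (63403380965376/9765625) · 16796 = 1064923186694455296/9765625.


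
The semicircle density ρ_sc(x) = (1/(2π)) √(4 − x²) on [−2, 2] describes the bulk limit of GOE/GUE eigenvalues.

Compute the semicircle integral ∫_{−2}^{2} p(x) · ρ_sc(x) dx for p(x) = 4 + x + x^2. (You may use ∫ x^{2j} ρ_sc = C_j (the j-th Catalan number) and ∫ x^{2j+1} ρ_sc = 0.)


Write p(x) = Σ a_i x^i, split into monomials and integrate each against ρ_sc separately.
Using ∫ x^{2j} ρ_sc = C_j = (1/(j+1)) C(2j, j) (Catalan numbers) and ∫ x^{2j+1} ρ_sc = 0 (odd monomials vanish by symmetry):
  i = 0 (even): a_0 · C_{0} = 4 · 1 = 4
  i = 1 (odd): ∫ x^1 ρ_sc = 0 (vanishes)
  i = 2 (even): a_2 · C_{1} = 1 · 1 = 1

Summing the contributions: ∫_{−2}^{2} p(x) ρ_sc(x) dx = 4 + 1 = 5.


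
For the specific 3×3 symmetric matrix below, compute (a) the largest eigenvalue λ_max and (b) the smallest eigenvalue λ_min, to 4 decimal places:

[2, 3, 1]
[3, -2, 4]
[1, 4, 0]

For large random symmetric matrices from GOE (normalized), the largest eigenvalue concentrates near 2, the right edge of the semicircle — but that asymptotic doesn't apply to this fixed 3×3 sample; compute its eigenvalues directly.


Since M is real symmetric, all three eigenvalues are real; they are the roots of det(λI − M) = λ³ − (tr M) λ² + s λ − det M, where s is the sum of the principal 2×2 minors.
tr M = 2 + (-2) + 0 = 0.
s = (2·(-2) − 3²) + (2·0 − 1²) + ((-2)·0 − 4²) = -13 + (-1) + (-16) = -30.
det M (expand along row 1) = 2·(-16) − 3·(-4) + 1·14 = -6.
Characteristic polynomial: λ³ − 30λ + 6 = 0.
Substitute λ = y + (tr M)/3 = y + 0.000000 to remove the quadratic term: y³ + p·y + q = 0 with p = s − (tr M)²/3 = -30.000000 and q = −2(tr M)³/27 + (tr M)·s/3 − det M = 6.000000.
Three real roots ⇒ use the trigonometric (Viète) form: r = 2√(−p/3) = 6.324555, φ = arccos(3q/(p·r)) = arccos(-0.094868) = 1.665808 rad.
y_k = r·cos(φ/3 − 2πk/3) for k = 0, 1, 2 gives y = 5.374345, 0.200268, -5.574613.
λ_k = y_k + 0.000000 gives λ = 5.3743, 0.2003, -5.5746 (check: the sum is 0.0000 = tr M).

Hence λ_max = 5.3743 and λ_min = -5.5746.


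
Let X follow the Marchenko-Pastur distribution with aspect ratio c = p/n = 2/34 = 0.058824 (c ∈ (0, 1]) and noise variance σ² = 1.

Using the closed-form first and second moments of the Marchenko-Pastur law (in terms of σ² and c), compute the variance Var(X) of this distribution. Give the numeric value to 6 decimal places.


Recall the MP moments m_1 = E[X] = σ² and m_2 = E[X²] = σ⁴ (1 + c).
m_1 = E[X] = σ² = 1, so m_1² = 1.
m_2 = E[X²] = σ⁴ (1 + c) = 1 · (1 + 0.058824) = 1 · 1.058824 = 1.058824.
(Note m_2 − m_1² simplifies to c · σ⁴ = 0.058824 · 1.)

Var(X) = m_2 − m_1² = 1.058824 − 1 = 0.058824.


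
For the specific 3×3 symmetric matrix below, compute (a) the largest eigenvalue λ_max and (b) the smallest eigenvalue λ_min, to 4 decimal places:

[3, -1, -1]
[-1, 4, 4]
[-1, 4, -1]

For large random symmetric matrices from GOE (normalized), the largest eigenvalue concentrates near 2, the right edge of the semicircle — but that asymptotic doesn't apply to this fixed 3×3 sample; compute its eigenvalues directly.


Since M is real symmetric, all three eigenvalues are real; they are the roots of det(λI − M) = λ³ − (tr M) λ² + s λ − det M, where s is the sum of the principal 2×2 minors.
tr M = 3 + 4 + (-1) = 6.
s = (3·4 − (-1)²) + (3·(-1) − (-1)²) + (4·(-1) − 4²) = 11 + (-4) + (-20) = -13.
det M (expand along row 1) = 3·(-20) − (-1)·5 + (-1)·0 = -55.
Characteristic polynomial: λ³ − 6λ² − 13λ + 55 = 0.
Substitute λ = y + (tr M)/3 = y + 2.000000 to remove the quadratic term: y³ + p·y + q = 0 with p = s − (tr M)²/3 = -25.000000 and q = −2(tr M)³/27 + (tr M)·s/3 − det M = 13.000000.
Three real roots ⇒ use the trigonometric (Viète) form: r = 2√(−p/3) = 5.773503, φ = arccos(3q/(p·r)) = arccos(-0.270200) = 1.844397 rad.
y_k = r·cos(φ/3 − 2πk/3) for k = 0, 1, 2 gives y = 4.716313, 0.525815, -5.242128.
λ_k = y_k + 2.000000 gives λ = 6.7163, 2.5258, -3.2421 (check: the sum is 6.0000 = tr M).

Hence λ_max = 6.7163 and λ_min = -3.2421.


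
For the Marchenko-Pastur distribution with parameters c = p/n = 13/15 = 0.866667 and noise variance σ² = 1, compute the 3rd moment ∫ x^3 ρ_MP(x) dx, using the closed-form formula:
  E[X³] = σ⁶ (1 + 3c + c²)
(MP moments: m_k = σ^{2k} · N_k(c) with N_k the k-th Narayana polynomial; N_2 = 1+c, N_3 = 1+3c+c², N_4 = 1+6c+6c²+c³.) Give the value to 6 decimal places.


E[X³] = σ⁶ (1 + 3c + c²) (third MP moment). With σ² = 1 (so σ⁶ = 1) and c = 13/15 = 0.866667: E[X³] = 1 · (1 + 3·0.866667 + (0.866667)²) = 1 · 4.351111.

So E[X^3] = 4.351111.


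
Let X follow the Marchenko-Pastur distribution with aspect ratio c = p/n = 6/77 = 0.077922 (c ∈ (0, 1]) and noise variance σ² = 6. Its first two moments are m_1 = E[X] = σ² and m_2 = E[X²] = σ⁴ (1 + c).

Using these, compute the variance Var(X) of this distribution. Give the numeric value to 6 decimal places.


m_1 = E[X] = σ² = 6, so m_1² = 36.
m_2 = E[X²] = σ⁴ (1 + c) = 36 · (1 + 0.077922) = 36 · 1.077922 = 38.805195.
(Note m_2 − m_1² simplifies to c · σ⁴ = 0.077922 · 36.)

Var(X) = m_2 − m_1² = 38.805195 − 36 = 2.805195.


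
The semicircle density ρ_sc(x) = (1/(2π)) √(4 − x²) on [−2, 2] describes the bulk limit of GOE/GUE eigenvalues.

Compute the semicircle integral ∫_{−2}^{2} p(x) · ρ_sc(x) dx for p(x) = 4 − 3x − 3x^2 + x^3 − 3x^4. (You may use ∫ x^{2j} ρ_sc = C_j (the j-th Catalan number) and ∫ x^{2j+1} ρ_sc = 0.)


Write p(x) = Σ a_i x^i, split into monomials and integrate each against ρ_sc separately.
Using ∫ x^{2j} ρ_sc = C_j = (1/(j+1)) C(2j, j) (Catalan numbers) and ∫ x^{2j+1} ρ_sc = 0 (odd monomials vanish by symmetry):
  i = 0 (even): a_0 · C_{0} = 4 · 1 = 4
  i = 1 (odd): ∫ x^1 ρ_sc = 0 (vanishes)
  i = 2 (even): a_2 · C_{1} = -3 · 1 = -3
  i = 3 (odd): ∫ x^3 ρ_sc = 0 (vanishes)
  i = 4 (even): a_4 · C_{2} = -3 · 2 = -6

Summing the contributions: ∫_{−2}^{2} p(x) ρ_sc(x) dx = 4 + (-3) + (-6) = -5.


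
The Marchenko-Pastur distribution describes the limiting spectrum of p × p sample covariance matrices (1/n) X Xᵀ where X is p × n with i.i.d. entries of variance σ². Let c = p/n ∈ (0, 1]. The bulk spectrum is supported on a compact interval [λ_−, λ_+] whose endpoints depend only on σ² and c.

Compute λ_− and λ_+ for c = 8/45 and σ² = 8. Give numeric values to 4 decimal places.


c = 8/45 = 0.177778; √c = 0.421637.
λ_− = σ² (1 − √c)² = 8 · (1 − 0.421637)² = 8 · (0.578363)² = 2.676030.
λ_+ = σ² (1 + √c)² = 8 · (1 + 0.421637)² = 8 · (1.421637)² = 16.168415.

Rounded to 4 decimal places: λ_− ≈ 2.6760, λ_+ ≈ 16.1684.


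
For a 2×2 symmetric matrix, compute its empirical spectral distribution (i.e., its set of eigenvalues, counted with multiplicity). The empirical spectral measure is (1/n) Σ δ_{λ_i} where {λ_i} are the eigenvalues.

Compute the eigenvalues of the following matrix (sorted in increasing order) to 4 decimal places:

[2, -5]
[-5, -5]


Since M is real symmetric, both eigenvalues are real; they are the roots of det(λI − M) = λ² − (tr M) λ + det M.
tr M = 2 + (-5) = -3.
det M = 2·(-5) − (-5)² = -10 − 25 = -35.
Characteristic polynomial: λ² + 3λ − 35 = 0.
Discriminant Δ = (tr M)² − 4·det M = 9 − (-140) = 149; √Δ = 12.206556.
λ = (tr M ± √Δ)/2 = (-3 ± 12.206556)/2, giving (tr M − √Δ)/2 = -7.6033 and (tr M + √Δ)/2 = 4.6033.

Eigenvalues sorted in increasing order: [-7.6033, 4.6033].


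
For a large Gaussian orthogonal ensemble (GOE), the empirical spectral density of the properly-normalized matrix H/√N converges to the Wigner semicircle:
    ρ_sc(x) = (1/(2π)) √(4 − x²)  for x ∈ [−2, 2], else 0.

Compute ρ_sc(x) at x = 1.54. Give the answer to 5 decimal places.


ρ_sc(x) = (1/(2π)) √(4 − x²). With x = 1.54:
  4 − x² = 4 − (1.54)² = 4 − 2.371600 = 1.628400.
  √(4 − x²) = 1.276088.
  1/(2π) = 0.159155.
  ρ_sc(1.54) = 0.159155 · 1.276088 = 0.203096.

Rounded to 5 decimal places: ρ_sc(1.54) ≈ 0.20310.


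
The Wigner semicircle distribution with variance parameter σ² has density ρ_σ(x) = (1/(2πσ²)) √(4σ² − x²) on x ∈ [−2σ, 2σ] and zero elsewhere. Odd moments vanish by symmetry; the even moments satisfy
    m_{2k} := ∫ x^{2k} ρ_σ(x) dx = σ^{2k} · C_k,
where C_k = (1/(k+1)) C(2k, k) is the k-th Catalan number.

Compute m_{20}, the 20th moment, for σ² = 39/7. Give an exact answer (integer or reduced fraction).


By the scaled semicircle moment identity, m_{2k} = σ^{2k} · C_k with k = 10.
C_10 = (1/(k+1)) · C(2k, k) = (1/11) · C(20, 10) = (1/11) · 184756 = 16796.
σ^{2k} = (σ²)^k = (39/7)^10 = 8140406085191601/282475249.

Therefore m_{20} = σ^{20} · C_10 = (8140406085191601/282475249) · 16796 = 136726260606878130396/282475249.


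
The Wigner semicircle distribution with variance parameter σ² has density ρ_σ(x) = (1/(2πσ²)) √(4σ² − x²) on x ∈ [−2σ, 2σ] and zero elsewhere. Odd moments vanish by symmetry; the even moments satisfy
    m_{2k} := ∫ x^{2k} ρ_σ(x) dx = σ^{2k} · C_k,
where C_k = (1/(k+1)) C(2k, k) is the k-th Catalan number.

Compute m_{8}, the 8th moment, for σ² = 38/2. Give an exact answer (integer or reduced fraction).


By the scaled semicircle moment identity, m_{2k} = σ^{2k} · C_k with k = 4.
C_4 = (1/(k+1)) · C(2k, k) = (1/5) · C(8, 4) = (1/5) · 70 = 14.
σ^{2k} = (σ²)^k = (38/2)^4 = 130321.

Therefore m_{8} = σ^{8} · C_4 = 130321 · 14 = 1824494.


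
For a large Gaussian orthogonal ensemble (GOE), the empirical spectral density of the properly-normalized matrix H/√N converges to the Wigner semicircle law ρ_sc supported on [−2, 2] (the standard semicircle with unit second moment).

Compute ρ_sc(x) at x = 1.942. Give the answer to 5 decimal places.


ρ_sc(x) = (1/(2π)) √(4 − x²). With x = 1.942:
  4 − x² = 4 − (1.942)² = 4 − 3.771364 = 0.228636.
  √(4 − x²) = 0.478159.
  1/(2π) = 0.159155.
  ρ_sc(1.942) = 0.159155 · 0.478159 = 0.076101.

Rounded to 5 decimal places: ρ_sc(1.942) ≈ 0.07610.


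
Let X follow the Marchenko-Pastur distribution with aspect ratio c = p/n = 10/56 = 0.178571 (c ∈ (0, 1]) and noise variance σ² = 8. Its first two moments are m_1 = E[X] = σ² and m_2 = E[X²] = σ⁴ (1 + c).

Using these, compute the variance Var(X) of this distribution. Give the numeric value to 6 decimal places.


m_1 = E[X] = σ² = 8, so m_1² = 64.
m_2 = E[X²] = σ⁴ (1 + c) = 64 · (1 + 0.178571) = 64 · 1.178571 = 75.428571.
(Note m_2 − m_1² simplifies to c · σ⁴ = 0.178571 · 64.)

Var(X) = m_2 − m_1² = 75.428571 − 64 = 11.428571.


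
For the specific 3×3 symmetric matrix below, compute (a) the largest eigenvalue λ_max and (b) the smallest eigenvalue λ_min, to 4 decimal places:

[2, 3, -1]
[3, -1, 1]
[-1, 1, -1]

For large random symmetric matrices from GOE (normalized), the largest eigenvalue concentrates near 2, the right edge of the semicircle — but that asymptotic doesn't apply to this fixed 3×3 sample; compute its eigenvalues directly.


Since M is real symmetric, all three eigenvalues are real; they are the roots of det(λI − M) = λ³ − (tr M) λ² + s λ − det M, where s is the sum of the principal 2×2 minors.
tr M = 2 + (-1) + (-1) = 0.
s = (2·(-1) − 3²) + (2·(-1) − (-1)²) + ((-1)·(-1) − 1²) = -11 + (-3) + 0 = -14.
det M (expand along row 1) = 2·0 − 3·(-2) + (-1)·2 = 4.
Characteristic polynomial: λ³ − 14λ − 4 = 0.
Substitute λ = y + (tr M)/3 = y + 0.000000 to remove the quadratic term: y³ + p·y + q = 0 with p = s − (tr M)²/3 = -14.000000 and q = −2(tr M)³/27 + (tr M)·s/3 − det M = -4.000000.
Three real roots ⇒ use the trigonometric (Viète) form: r = 2√(−p/3) = 4.320494, φ = arccos(3q/(p·r)) = arccos(0.198390) = 1.371081 rad.
y_k = r·cos(φ/3 − 2πk/3) for k = 0, 1, 2 gives y = 3.877074, -0.287410, -3.589664.
λ_k = y_k + 0.000000 gives λ = 3.8771, -0.2874, -3.5897 (check: the sum is 0.0000 = tr M).

Hence λ_max = 3.8771 and λ_min = -3.5897.


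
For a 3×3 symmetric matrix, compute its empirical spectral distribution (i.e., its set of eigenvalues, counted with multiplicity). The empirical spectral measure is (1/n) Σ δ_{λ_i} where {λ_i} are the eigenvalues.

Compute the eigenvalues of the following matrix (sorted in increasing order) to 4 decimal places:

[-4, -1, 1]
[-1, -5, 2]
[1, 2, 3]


Since M is real symmetric, all three eigenvalues are real; they are the roots of det(λI − M) = λ³ − (tr M) λ² + s λ − det M, where s is the sum of the principal 2×2 minors.
tr M = -4 + (-5) + 3 = -6.
s = ((-4)·(-5) − (-1)²) + ((-4)·3 − 1²) + ((-5)·3 − 2²) = 19 + (-13) + (-19) = -13.
det M (expand along row 1) = (-4)·(-19) − (-1)·(-5) + 1·3 = 74.
Characteristic polynomial: λ³ + 6λ² − 13λ − 74 = 0.
Substitute λ = y + (tr M)/3 = y − 2.000000 to remove the quadratic term: y³ + p·y + q = 0 with p = s − (tr M)²/3 = -25.000000 and q = −2(tr M)³/27 + (tr M)·s/3 − det M = -32.000000.
Three real roots ⇒ use the trigonometric (Viète) form: r = 2√(−p/3) = 5.773503, φ = arccos(3q/(p·r)) = arccos(0.665108) = 0.843159 rad.
y_k = r·cos(φ/3 − 2πk/3) for k = 0, 1, 2 gives y = 5.546973, -1.386650, -4.160323.
λ_k = y_k − 2.000000 gives λ = 3.5470, -3.3866, -6.1603 (check: the sum is -6.0000 = tr M).

Eigenvalues sorted in increasing order: [-6.1603, -3.3866, 3.5470].


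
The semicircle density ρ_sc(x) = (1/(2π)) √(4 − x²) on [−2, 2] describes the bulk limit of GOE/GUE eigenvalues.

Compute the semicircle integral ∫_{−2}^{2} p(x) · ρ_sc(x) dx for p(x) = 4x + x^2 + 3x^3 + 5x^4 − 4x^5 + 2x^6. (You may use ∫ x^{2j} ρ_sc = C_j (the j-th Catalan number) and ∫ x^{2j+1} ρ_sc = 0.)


Write p(x) = Σ a_i x^i, split into monomials and integrate each against ρ_sc separately.
Using ∫ x^{2j} ρ_sc = C_j = (1/(j+1)) C(2j, j) (Catalan numbers) and ∫ x^{2j+1} ρ_sc = 0 (odd monomials vanish by symmetry):
  i = 1 (odd): ∫ x^1 ρ_sc = 0 (vanishes)
  i = 2 (even): a_2 · C_{1} = 1 · 1 = 1
  i = 3 (odd): ∫ x^3 ρ_sc = 0 (vanishes)
  i = 4 (even): a_4 · C_{2} = 5 · 2 = 10
  i = 5 (odd): ∫ x^5 ρ_sc = 0 (vanishes)
  i = 6 (even): a_6 · C_{3} = 2 · 5 = 10

Summing the contributions: ∫_{−2}^{2} p(x) ρ_sc(x) dx = 1 + 10 + 10 = 21.


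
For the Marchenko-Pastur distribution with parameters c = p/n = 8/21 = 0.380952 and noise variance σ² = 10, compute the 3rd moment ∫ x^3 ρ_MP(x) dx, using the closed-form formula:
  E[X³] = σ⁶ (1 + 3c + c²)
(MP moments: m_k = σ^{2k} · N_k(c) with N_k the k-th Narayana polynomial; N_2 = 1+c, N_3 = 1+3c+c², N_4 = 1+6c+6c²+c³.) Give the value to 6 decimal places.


E[X³] = σ⁶ (1 + 3c + c²) (third MP moment). With σ² = 10 (so σ⁶ = 1000) and c = 8/21 = 0.380952: E[X³] = 1000 · (1 + 3·0.380952 + (0.380952)²) = 1000 · 2.287982.

So E[X^3] = 2287.981859.


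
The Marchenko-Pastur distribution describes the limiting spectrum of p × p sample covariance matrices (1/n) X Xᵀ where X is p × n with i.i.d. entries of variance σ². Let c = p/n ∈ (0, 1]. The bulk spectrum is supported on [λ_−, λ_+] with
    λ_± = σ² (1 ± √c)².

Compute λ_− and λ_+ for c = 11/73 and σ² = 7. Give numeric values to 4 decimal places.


c = 11/73 = 0.150685; √c = 0.388182.
λ_− = σ² (1 − √c)² = 7 · (1 − 0.388182)² = 7 · (0.611818)² = 2.620253.
λ_+ = σ² (1 + √c)² = 7 · (1 + 0.388182)² = 7 · (1.388182)² = 13.489337.

Rounded to 4 decimal places: λ_− ≈ 2.6203, λ_+ ≈ 13.4893.


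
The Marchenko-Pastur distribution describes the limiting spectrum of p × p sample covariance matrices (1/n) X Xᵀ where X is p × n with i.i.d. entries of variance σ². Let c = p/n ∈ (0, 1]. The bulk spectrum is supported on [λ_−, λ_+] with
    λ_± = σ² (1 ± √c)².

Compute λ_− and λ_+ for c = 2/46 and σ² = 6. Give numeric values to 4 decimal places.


c = 2/46 = 0.043478; √c = 0.208514.
λ_− = σ² (1 − √c)² = 6 · (1 − 0.208514)² = 6 · (0.791486)² = 3.758697.
λ_+ = σ² (1 + √c)² = 6 · (1 + 0.208514)² = 6 · (1.208514)² = 8.763043.

Rounded to 4 decimal places: λ_− ≈ 3.7587, λ_+ ≈ 8.7630.


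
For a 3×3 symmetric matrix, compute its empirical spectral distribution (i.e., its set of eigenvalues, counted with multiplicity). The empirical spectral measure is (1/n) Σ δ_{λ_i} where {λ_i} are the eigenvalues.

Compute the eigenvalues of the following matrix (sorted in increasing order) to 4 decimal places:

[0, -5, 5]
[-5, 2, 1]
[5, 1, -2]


Since M is real symmetric, all three eigenvalues are real; they are the roots of det(λI − M) = λ³ − (tr M) λ² + s λ − det M, where s is the sum of the principal 2×2 minors.
tr M = 0 + 2 + (-2) = 0.
s = (0·2 − (-5)²) + (0·(-2) − 5²) + (2·(-2) − 1²) = -25 + (-25) + (-5) = -55.
det M (expand along row 1) = 0·(-5) − (-5)·5 + 5·(-15) = -50.
Characteristic polynomial: λ³ − 55λ + 50 = 0.
Substitute λ = y + (tr M)/3 = y + 0.000000 to remove the quadratic term: y³ + p·y + q = 0 with p = s − (tr M)²/3 = -55.000000 and q = −2(tr M)³/27 + (tr M)·s/3 − det M = 50.000000.
Three real roots ⇒ use the trigonometric (Viète) form: r = 2√(−p/3) = 8.563488, φ = arccos(3q/(p·r)) = arccos(-0.318477) = 1.894919 rad.
y_k = r·cos(φ/3 − 2πk/3) for k = 0, 1, 2 gives y = 6.911253, 0.923407, -7.834660.
λ_k = y_k + 0.000000 gives λ = 6.9113, 0.9234, -7.8347 (check: the sum is 0.0000 = tr M).

Eigenvalues sorted in increasing order: [-7.8347, 0.9234, 6.9113].


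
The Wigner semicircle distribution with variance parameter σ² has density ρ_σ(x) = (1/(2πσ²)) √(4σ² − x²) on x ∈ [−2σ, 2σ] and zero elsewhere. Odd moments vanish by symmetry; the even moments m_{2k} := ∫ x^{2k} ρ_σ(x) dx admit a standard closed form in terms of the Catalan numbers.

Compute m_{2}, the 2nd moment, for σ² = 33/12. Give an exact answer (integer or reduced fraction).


By the scaled semicircle moment identity, m_{2k} = σ^{2k} · C_k with k = 1.
C_1 = (1/(k+1)) · C(2k, k) = (1/2) · C(2, 1) = (1/2) · 2 = 1.
σ^{2k} = (σ²)^k = (33/12)^1 = 11/4.

Therefore m_{2} = σ^{2} · C_1 = (11/4) · 1 = 11/4.


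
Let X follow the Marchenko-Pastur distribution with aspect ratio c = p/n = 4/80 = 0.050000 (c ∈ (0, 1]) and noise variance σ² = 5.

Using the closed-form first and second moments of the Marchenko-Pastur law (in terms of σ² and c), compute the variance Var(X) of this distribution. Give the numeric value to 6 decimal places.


Recall the MP moments m_1 = E[X] = σ² and m_2 = E[X²] = σ⁴ (1 + c).
m_1 = E[X] = σ² = 5, so m_1² = 25.
m_2 = E[X²] = σ⁴ (1 + c) = 25 · (1 + 0.050000) = 25 · 1.050000 = 26.250000.
(Note m_2 − m_1² simplifies to c · σ⁴ = 0.050000 · 25.)

Var(X) = m_2 − m_1² = 26.250000 − 25 = 1.250000.


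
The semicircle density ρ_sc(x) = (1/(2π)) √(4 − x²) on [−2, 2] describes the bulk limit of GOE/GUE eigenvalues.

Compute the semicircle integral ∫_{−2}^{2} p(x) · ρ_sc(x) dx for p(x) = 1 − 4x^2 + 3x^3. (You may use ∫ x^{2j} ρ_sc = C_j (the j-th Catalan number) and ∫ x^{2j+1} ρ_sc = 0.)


Write p(x) = Σ a_i x^i, split into monomials and integrate each against ρ_sc separately.
Using ∫ x^{2j} ρ_sc = C_j = (1/(j+1)) C(2j, j) (Catalan numbers) and ∫ x^{2j+1} ρ_sc = 0 (odd monomials vanish by symmetry):
  i = 0 (even): a_0 · C_{0} = 1 · 1 = 1
  i = 2 (even): a_2 · C_{1} = -4 · 1 = -4
  i = 3 (odd): ∫ x^3 ρ_sc = 0 (vanishes)

Summing the contributions: ∫_{−2}^{2} p(x) ρ_sc(x) dx = 1 + (-4) = -3.


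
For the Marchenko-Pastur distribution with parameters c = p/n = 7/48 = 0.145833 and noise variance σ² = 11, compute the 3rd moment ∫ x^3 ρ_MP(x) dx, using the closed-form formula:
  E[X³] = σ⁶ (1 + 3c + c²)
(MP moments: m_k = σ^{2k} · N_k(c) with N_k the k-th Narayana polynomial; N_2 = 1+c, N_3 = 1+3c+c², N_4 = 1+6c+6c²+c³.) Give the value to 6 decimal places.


E[X³] = σ⁶ (1 + 3c + c²) (third MP moment). With σ² = 11 (so σ⁶ = 1331) and c = 7/48 = 0.145833: E[X³] = 1331 · (1 + 3·0.145833 + (0.145833)²) = 1331 · 1.458767.

So E[X^3] = 1941.619358.


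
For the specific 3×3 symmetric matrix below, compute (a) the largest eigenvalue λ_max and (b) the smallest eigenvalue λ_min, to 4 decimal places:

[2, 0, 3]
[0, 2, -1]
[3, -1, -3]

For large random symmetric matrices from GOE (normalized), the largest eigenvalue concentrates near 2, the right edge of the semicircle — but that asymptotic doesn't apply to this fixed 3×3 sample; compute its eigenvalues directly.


Since M is real symmetric, all three eigenvalues are real; they are the roots of det(λI − M) = λ³ − (tr M) λ² + s λ − det M, where s is the sum of the principal 2×2 minors.
tr M = 2 + 2 + (-3) = 1.
s = (2·2 − 0²) + (2·(-3) − 3²) + (2·(-3) − (-1)²) = 4 + (-15) + (-7) = -18.
det M (expand along row 1) = 2·(-7) − 0·3 + 3·(-6) = -32.
Characteristic polynomial: λ³ − λ² − 18λ + 32 = 0.
Substitute λ = y + (tr M)/3 = y + 0.333333 to remove the quadratic term: y³ + p·y + q = 0 with p = s − (tr M)²/3 = -18.333333 and q = −2(tr M)³/27 + (tr M)·s/3 − det M = 25.925926.
Three real roots ⇒ use the trigonometric (Viète) form: r = 2√(−p/3) = 4.944132, φ = arccos(3q/(p·r)) = arccos(-0.858073) = 2.602301 rad.
y_k = r·cos(φ/3 − 2πk/3) for k = 0, 1, 2 gives y = 3.197796, 1.666667, -4.864462.
λ_k = y_k + 0.333333 gives λ = 3.5311, 2.0000, -4.5311 (check: the sum is 1.0000 = tr M).

Hence λ_max = 3.5311 and λ_min = -4.5311.


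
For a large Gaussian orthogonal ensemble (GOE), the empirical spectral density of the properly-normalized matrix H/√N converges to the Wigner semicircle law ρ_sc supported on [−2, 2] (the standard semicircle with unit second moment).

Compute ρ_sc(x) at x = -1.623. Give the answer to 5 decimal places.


ρ_sc(x) = (1/(2π)) √(4 − x²). With x = -1.623:
  4 − x² = 4 − (-1.623)² = 4 − 2.634129 = 1.365871.
  √(4 − x²) = 1.168705.
  1/(2π) = 0.159155.
  ρ_sc(-1.623) = 0.159155 · 1.168705 = 0.186005.

Rounded to 5 decimal places: ρ_sc(-1.623) ≈ 0.18601.


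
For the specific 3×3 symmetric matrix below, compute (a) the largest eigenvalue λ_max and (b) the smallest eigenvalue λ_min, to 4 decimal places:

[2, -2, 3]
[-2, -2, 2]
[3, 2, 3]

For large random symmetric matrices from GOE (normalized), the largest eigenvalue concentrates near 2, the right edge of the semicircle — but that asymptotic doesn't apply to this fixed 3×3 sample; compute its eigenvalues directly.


Since M is real symmetric, all three eigenvalues are real; they are the roots of det(λI − M) = λ³ − (tr M) λ² + s λ − det M, where s is the sum of the principal 2×2 minors.
tr M = 2 + (-2) + 3 = 3.
s = (2·(-2) − (-2)²) + (2·3 − 3²) + ((-2)·3 − 2²) = -8 + (-3) + (-10) = -21.
det M (expand along row 1) = 2·(-10) − (-2)·(-12) + 3·2 = -38.
Characteristic polynomial: λ³ − 3λ² − 21λ + 38 = 0.
Substitute λ = y + (tr M)/3 = y + 1.000000 to remove the quadratic term: y³ + p·y + q = 0 with p = s − (tr M)²/3 = -24.000000 and q = −2(tr M)³/27 + (tr M)·s/3 − det M = 15.000000.
Three real roots ⇒ use the trigonometric (Viète) form: r = 2√(−p/3) = 5.656854, φ = arccos(3q/(p·r)) = arccos(-0.331456) = 1.908643 rad.
y_k = r·cos(φ/3 − 2πk/3) for k = 0, 1, 2 gives y = 4.550095, 0.635704, -5.185799.
λ_k = y_k + 1.000000 gives λ = 5.5501, 1.6357, -4.1858 (check: the sum is 3.0000 = tr M).

Hence λ_max = 5.5501 and λ_min = -4.1858.
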